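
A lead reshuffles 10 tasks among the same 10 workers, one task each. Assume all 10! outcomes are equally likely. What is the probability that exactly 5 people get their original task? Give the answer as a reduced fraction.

Favorable outcomes: C(10,5)·!5 = 252·44 = 11088.
Total outcomes: 10! = 3628800.
Probability = 11088/3628800 = 11/3600.

11/3600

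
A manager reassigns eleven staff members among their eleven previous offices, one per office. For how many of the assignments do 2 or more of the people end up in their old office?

Sum C(11,i)·!(11-i) for i = 2..11:
  i=2: C(11,2)·!9 = 55·133496 = 7342280
  i=3: C(11,3)·!8 = 165·14833 = 2447445
  i=4: C(11,4)·!7 = 330·1854 = 611820
  i=5: C(11,5)·!6 = 462·265 = 122430
  i=6: C(11,6)·!5 = 462·44 = 20328
  i=7: C(11,7)·!4 = 330·9 = 2970
  i=8: C(11,8)·!3 = 165·2 = 330
  i=9: C(11,9)·!2 = 55·1 = 55
  i=10: C(11,10)·!1 = 11·0 = 0
  i=11: C(11,11)·!0 = 1·1 = 1
Total = 10547659.

10547659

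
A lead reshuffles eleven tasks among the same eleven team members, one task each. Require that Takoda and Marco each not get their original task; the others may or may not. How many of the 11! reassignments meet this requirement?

Inclusion-exclusion on the 2 forbidden self-matches:
Σ_{j=0}^{2} (-1)^j C(2,j)(11-j)!
= C(2,0)·11! - C(2,1)·10! + C(2,2)·9!
= 39916800 - 7257600 + 362880
= 33022080

33022080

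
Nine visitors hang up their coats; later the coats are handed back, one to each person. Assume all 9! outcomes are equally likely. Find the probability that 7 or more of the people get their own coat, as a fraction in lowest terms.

37/362880

Favorable outcomes: Σ_{i≥7} C(9,i)·!(9-i) = 36·1 + 9·0 + 1·1 = 37.
Total outcomes: 9! = 362880.
Probability = 37/362880 = 37/362880.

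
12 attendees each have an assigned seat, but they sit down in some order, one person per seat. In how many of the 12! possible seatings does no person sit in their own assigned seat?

!12 is the nearest integer to 12!/e.
12! = 479001600, and 479001600/e ≈ 176214840.93, so !12 = 176214841.

176214841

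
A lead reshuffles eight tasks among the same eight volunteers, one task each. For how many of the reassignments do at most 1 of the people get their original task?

29665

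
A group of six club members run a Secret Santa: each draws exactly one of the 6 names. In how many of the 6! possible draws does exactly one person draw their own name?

264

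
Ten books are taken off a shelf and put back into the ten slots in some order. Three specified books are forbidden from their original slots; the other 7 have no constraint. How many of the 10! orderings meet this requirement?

2656080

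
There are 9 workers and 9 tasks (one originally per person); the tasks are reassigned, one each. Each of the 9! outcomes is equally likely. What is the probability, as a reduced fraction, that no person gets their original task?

16687/45360

Favorable outcomes: !9 = 133496.
Total outcomes: 9! = 362880.
Probability = 133496/362880 = 16687/45360.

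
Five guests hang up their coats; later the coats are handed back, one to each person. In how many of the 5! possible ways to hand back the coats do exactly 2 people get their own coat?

Choose which 2 of the 5 are fixed: C(5,2) = 10.
The other 3 form a derangement: !3 = 2.
Total: 10 × 2 = 20.

20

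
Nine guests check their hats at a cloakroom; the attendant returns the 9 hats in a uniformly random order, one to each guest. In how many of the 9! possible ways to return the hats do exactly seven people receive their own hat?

36

Choose which 7 of the 9 are fixed: C(9,7) = 36.
The other 2 form a derangement: !2 = 1.
Total: 36 × 1 = 36.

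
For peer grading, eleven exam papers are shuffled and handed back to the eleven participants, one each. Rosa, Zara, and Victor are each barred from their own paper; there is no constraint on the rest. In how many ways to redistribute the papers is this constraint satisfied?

30078720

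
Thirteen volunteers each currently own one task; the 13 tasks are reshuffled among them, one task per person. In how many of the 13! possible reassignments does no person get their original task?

Use !n = n·!(n-1) + (-1)^n.
!13 = 13·176214841 - 1 = 2290792932

2290792932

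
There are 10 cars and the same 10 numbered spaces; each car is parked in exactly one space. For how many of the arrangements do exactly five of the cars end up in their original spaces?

11088

Pick the 5 fixed positions: C(10,5) = 252 ways.
The remaining 5 must be deranged: !5 = 44.
Total: 252 × 44 = 11088.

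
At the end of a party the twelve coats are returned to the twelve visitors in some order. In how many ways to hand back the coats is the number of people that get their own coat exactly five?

1468368

Choose which 5 of the 12 are fixed: C(12,5) = 792.
The other 7 form a derangement: !7 = 1854.
Total: 792 × 1854 = 1468368.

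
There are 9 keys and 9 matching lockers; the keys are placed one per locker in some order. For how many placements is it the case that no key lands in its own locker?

133496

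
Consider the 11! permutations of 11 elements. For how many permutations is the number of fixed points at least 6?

# with exactly i fixed is C(11,i)·!(11-i); sum over i=6..11:
  i=6: C(11,6)·!5 = 462·44 = 20328
  i=7: C(11,7)·!4 = 330·9 = 2970
  i=8: C(11,8)·!3 = 165·2 = 330
  i=9: C(11,9)·!2 = 55·1 = 55
  i=10: C(11,10)·!1 = 11·0 = 0
  i=11: C(11,11)·!0 = 1·1 = 1
Total = 23684.

23684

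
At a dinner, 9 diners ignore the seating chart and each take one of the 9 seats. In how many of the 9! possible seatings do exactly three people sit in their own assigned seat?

22260

Pick the 3 fixed positions: C(9,3) = 84 ways.
The other 6 form a derangement: !6 = 265.
Total: 84 × 265 = 22260.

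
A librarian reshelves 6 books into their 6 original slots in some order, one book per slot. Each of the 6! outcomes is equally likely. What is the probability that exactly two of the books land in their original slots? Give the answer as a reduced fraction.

3/16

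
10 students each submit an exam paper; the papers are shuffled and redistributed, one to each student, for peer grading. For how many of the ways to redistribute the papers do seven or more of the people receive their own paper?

286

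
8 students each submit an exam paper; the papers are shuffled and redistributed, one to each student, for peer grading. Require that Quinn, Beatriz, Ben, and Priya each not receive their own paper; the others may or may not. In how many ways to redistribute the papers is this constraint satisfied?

24024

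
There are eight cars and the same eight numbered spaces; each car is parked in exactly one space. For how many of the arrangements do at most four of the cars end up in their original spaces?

40179

Sum C(8,i)·!(8-i) for i = 0..4:
  i=0: C(8,0)·!8 = 1·14833 = 14833
  i=1: C(8,1)·!7 = 8·1854 = 14832
  i=2: C(8,2)·!6 = 28·265 = 7420
  i=3: C(8,3)·!5 = 56·44 = 2464
  i=4: C(8,4)·!4 = 70·9 = 630
Total = 40179.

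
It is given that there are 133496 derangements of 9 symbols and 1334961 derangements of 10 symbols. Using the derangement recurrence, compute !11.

14684570

!11 = (11-1)·(!10 + !9) = 10·(1334961 + 133496) = 10·1468457 = 14684570.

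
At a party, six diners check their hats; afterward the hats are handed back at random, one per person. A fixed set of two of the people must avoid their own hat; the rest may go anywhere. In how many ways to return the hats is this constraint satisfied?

Let A_j be the event that the j-th constrained one is fixed. By inclusion-exclusion over the 2 events:
Σ_{j=0}^{2} (-1)^j C(2,j)(6-j)!
= C(2,0)·6! - C(2,1)·5! + C(2,2)·4!
= 720 - 240 + 24
= 504

504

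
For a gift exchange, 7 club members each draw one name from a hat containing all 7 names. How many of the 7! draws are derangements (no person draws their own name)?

1854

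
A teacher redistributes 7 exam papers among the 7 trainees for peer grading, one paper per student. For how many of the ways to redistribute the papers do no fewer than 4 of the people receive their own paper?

92

# with exactly i fixed is C(7,i)·!(7-i); sum over i=4..7:
  i=4: C(7,4)·!3 = 35·2 = 70
  i=5: C(7,5)·!2 = 21·1 = 21
  i=6: C(7,6)·!1 = 7·0 = 0
  i=7: C(7,7)·!0 = 1·1 = 1
Total = 92.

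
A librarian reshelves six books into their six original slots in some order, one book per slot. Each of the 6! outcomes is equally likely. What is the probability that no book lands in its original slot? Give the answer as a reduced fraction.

53/144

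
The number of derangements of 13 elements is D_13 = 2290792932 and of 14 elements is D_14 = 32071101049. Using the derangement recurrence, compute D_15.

481066515734

D_15 = (15-1)·(D_14 + D_13) = 14·(32071101049 + 2290792932) = 14·34361893981 = 481066515734.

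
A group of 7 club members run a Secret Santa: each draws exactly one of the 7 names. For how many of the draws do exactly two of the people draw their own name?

924

Choose which 2 of the 7 are fixed: C(7,2) = 21.
The other 5 form a derangement: !5 = 44.
Total: 21 × 44 = 924.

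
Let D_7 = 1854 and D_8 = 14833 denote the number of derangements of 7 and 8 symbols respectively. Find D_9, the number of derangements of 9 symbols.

D_9 = (9-1)·(D_8 + D_7) = 8·(14833 + 1854) = 8·16687 = 133496.

133496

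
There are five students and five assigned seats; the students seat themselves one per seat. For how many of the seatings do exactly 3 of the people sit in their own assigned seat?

10

Choose which 3 of the 5 are fixed: C(5,3) = 10.
The remaining 2 must be deranged: !2 = 1.
Total: 10 × 1 = 10.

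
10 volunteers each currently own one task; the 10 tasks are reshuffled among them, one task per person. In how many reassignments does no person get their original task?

Recurrence: !10 = 9·(!9 + !8).
!10 = 9·(133496 + 14833) = 9·148329 = 1334961

1334961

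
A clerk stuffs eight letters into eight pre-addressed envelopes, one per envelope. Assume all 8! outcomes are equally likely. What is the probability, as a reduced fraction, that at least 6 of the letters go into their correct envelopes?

29/40320

Favorable outcomes: Σ_{i≥6} C(8,i)·!(8-i) = 28·1 + 8·0 + 1·1 = 29.
Total outcomes: 8! = 40320.
Probability = 29/40320 = 29/40320.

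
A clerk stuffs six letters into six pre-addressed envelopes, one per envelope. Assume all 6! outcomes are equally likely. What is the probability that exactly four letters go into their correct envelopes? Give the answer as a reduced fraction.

Favorable outcomes: C(6,4)·!2 = 15·1 = 15.
Total outcomes: 6! = 720.
Probability = 15/720 = 1/48.

1/48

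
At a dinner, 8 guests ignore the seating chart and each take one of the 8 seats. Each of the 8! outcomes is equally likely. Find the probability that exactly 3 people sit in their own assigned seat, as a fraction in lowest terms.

11/180

Favorable outcomes: C(8,3)·!5 = 56·44 = 2464.
Total outcomes: 8! = 40320.
Probability = 2464/40320 = 11/180.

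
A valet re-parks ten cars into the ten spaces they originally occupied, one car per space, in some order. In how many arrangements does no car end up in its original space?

!10 is the nearest integer to 10!/e.
10! = 3628800, and 3628800/e ≈ 1334960.92, so !10 = 1334961.

1334961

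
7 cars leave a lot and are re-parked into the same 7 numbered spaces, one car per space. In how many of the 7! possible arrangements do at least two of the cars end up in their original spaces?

Sum C(7,i)·!(7-i) for i = 2..7:
  i=2: C(7,2)·!5 = 21·44 = 924
  i=3: C(7,3)·!4 = 35·9 = 315
  i=4: C(7,4)·!3 = 35·2 = 70
  i=5: C(7,5)·!2 = 21·1 = 21
  i=6: C(7,6)·!1 = 7·0 = 0
  i=7: C(7,7)·!0 = 1·1 = 1
Total = 1331.

1331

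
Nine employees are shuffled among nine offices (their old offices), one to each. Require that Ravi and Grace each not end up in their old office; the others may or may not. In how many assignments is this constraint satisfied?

Let A_j be the event that the j-th constrained one is fixed. By inclusion-exclusion over the 2 events:
Σ_{j=0}^{2} (-1)^j C(2,j)(9-j)!
= C(2,0)·9! - C(2,1)·8! + C(2,2)·7!
= 362880 - 80640 + 5040
= 287280

287280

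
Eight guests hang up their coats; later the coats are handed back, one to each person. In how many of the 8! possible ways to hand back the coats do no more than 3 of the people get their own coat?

39549

Sum C(8,i)·!(8-i) for i = 0..3:
  i=0: C(8,0)·!8 = 1·14833 = 14833
  i=1: C(8,1)·!7 = 8·1854 = 14832
  i=2: C(8,2)·!6 = 28·265 = 7420
  i=3: C(8,3)·!5 = 56·44 = 2464
Total = 39549.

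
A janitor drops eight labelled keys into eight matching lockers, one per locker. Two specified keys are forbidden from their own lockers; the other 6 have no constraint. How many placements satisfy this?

Let A_j be the event that the j-th constrained one is fixed. By inclusion-exclusion over the 2 events:
Σ_{j=0}^{2} (-1)^j C(2,j)(8-j)!
= C(2,0)·8! - C(2,1)·7! + C(2,2)·6!
= 40320 - 10080 + 720
= 30960

30960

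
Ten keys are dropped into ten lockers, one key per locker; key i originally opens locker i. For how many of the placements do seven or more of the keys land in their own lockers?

Sum C(10,i)·!(10-i) for i = 7..10:
  i=7: C(10,7)·!3 = 120·2 = 240
  i=8: C(10,8)·!2 = 45·1 = 45
  i=9: C(10,9)·!1 = 10·0 = 0
  i=10: C(10,10)·!0 = 1·1 = 1
Total = 286.

286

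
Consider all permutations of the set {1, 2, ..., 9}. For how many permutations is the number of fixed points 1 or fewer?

266993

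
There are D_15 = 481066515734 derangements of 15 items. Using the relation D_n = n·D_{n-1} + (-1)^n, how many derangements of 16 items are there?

D_16 = 16·481066515734 + 1 = 7697064251745.

7697064251745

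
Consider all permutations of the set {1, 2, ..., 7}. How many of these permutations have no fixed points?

The number of derangements of 7 is !7 = Σ_{k=0}^{7} (-1)^k·7!/k!
= 7! - 7!/1! + 7!/2! - 7!/3! + 7!/4! - 7!/5! + 7!/6! - 7!/7!
= 5040 - 5040 + 2520 - 840 + 210 - 42 + 7 - 1
= 1854

1854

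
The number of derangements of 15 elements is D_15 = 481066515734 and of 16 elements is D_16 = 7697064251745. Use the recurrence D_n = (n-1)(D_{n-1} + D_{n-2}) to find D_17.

130850092279664

D_17 = (17-1)·(D_16 + D_15) = 16·(7697064251745 + 481066515734) = 16·8178130767479 = 130850092279664.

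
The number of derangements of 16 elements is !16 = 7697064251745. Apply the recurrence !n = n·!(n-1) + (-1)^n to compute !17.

!17 = 17·7697064251745 - 1 = 130850092279664.

130850092279664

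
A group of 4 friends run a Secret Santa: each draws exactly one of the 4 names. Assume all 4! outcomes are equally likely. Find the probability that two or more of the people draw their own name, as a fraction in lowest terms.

Favorable outcomes: Σ_{i≥2} C(4,i)·!(4-i) = 6·1 + 4·0 + 1·1 = 7.
Total outcomes: 4! = 24.
Probability = 7/24 = 7/24.

7/24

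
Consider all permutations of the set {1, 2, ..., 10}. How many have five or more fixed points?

13264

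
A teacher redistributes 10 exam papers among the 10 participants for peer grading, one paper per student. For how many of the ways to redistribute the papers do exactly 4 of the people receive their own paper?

55650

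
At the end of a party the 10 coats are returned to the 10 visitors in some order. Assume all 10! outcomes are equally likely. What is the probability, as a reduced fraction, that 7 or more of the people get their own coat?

Favorable outcomes: Σ_{i≥7} C(10,i)·!(10-i) = 120·2 + 45·1 + 10·0 + 1·1 = 286.
Total outcomes: 10! = 3628800.
Probability = 286/3628800 = 143/1814400.

143/1814400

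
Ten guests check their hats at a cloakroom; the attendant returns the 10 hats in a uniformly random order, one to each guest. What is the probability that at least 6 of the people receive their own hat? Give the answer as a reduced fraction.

17/28350

Favorable outcomes: Σ_{i≥6} C(10,i)·!(10-i) = 210·9 + 120·2 + 45·1 + 10·0 + 1·1 = 2176.
Total outcomes: 10! = 3628800.
Probability = 2176/3628800 = 17/28350.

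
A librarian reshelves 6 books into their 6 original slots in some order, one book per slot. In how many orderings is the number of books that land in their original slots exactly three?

40

Pick the 3 fixed positions: C(6,3) = 20 ways.
The other 3 form a derangement: !3 = 2.
Total: 20 × 2 = 40.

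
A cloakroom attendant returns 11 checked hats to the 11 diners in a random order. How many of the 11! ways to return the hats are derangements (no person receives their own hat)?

14684570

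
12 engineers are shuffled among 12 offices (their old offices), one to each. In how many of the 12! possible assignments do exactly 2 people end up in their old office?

Choose which 2 of the 12 are fixed: C(12,2) = 66.
The other 10 form a derangement: !10 = 1334961.
Total: 66 × 1334961 = 88107426.

88107426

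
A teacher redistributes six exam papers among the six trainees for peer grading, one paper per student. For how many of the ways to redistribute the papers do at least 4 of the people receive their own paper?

16

Sum C(6,i)·!(6-i) for i = 4..6:
  i=4: C(6,4)·!2 = 15·1 = 15
  i=5: C(6,5)·!1 = 6·0 = 0
  i=6: C(6,6)·!0 = 1·1 = 1
Total = 16.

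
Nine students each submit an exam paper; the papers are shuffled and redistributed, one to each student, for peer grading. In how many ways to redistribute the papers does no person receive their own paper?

By inclusion-exclusion, !9 = Σ (-1)^k · 9!/k! for k=0..9
= 9! - 9!/1! + 9!/2! - 9!/3! + 9!/4! - 9!/5! + 9!/6! - 9!/7! + 9!/8! - 9!/9!
= 362880 - 362880 + 181440 - 60480 + 15120 - 3024 + 504 - 72 + 9 - 1
= 133496

133496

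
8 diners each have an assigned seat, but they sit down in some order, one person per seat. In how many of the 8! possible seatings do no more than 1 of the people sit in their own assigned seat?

29665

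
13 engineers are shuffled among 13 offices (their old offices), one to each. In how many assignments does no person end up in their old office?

Recurrence: !13 = 13·!12 + (-1)^13.
!13 = 13·176214841 - 1 = 2290792932

2290792932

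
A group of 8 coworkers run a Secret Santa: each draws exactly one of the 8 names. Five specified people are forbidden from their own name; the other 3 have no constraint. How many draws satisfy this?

21234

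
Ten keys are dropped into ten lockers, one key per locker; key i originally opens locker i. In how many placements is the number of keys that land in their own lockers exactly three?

Choose which 3 of the 10 are fixed: C(10,3) = 120.
The other 7 form a derangement: !7 = 1854.
Total: 120 × 1854 = 222480.

222480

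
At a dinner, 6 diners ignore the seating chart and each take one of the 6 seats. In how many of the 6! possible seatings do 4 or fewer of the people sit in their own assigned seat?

# with exactly i fixed is C(6,i)·!(6-i); sum over i=0..4:
  i=0: C(6,0)·!6 = 1·265 = 265
  i=1: C(6,1)·!5 = 6·44 = 264
  i=2: C(6,2)·!4 = 15·9 = 135
  i=3: C(6,3)·!3 = 20·2 = 40
  i=4: C(6,4)·!2 = 15·1 = 15
Total = 719.

719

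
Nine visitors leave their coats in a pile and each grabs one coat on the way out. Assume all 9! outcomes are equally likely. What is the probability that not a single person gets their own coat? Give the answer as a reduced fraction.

Favorable outcomes: !9 = 133496.
Total outcomes: 9! = 362880.
Probability = 133496/362880 = 16687/45360.

16687/45360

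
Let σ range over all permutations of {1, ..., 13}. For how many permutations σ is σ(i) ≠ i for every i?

The subfactorial !13 = [13!/e] (nearest integer).
13! = 6227020800, and 6227020800/e ≈ 2290792932.07, so !13 = 2290792932.

2290792932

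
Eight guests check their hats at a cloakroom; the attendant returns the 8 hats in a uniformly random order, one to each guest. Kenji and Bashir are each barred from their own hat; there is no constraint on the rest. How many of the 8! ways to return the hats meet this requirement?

Inclusion-exclusion on the 2 forbidden self-matches:
Σ_{j=0}^{2} (-1)^j C(2,j)(8-j)!
= C(2,0)·8! - C(2,1)·7! + C(2,2)·6!
= 40320 - 10080 + 720
= 30960

30960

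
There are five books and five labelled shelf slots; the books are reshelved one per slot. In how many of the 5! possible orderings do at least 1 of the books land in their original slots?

Sum C(5,i)·!(5-i) for i = 1..5:
  i=1: C(5,1)·!4 = 5·9 = 45
  i=2: C(5,2)·!3 = 10·2 = 20
  i=3: C(5,3)·!2 = 10·1 = 10
  i=4: C(5,4)·!1 = 5·0 = 0
  i=5: C(5,5)·!0 = 1·1 = 1
Total = 76.

76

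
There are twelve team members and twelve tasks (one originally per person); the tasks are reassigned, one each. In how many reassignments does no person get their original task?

176214841

!12 = 12! · Σ_{k=0}^{12} (-1)^k/k!
= 12! - 12!/1! + 12!/2! - 12!/3! + 12!/4! - 12!/5! + 12!/6! - 12!/7! + 12!/8! - 12!/9! + 12!/10! - 12!/11! + 12!/12!
= 479001600 - 479001600 + 239500800 - 79833600 + 19958400 - 3991680 + 665280 - 95040 + 11880 - 1320 + 132 - 12 + 1
= 176214841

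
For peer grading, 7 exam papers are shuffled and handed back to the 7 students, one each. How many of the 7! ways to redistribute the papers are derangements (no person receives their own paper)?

1854

By inclusion-exclusion, !7 = Σ (-1)^k · 7!/k! for k=0..7
= 7! - 7!/1! + 7!/2! - 7!/3! + 7!/4! - 7!/5! + 7!/6! - 7!/7!
= 5040 - 5040 + 2520 - 840 + 210 - 42 + 7 - 1
= 1854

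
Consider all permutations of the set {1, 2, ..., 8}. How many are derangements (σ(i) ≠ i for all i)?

14833

Recurrence: !8 = 8·!7 + (-1)^8.
!8 = 8·1854 + 1 = 14833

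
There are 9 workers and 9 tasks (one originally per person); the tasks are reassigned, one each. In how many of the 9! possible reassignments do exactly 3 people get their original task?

22260

Choose which 3 of the 9 are fixed: C(9,3) = 84.
The remaining 6 must be deranged: !6 = 265.
Total: 84 × 265 = 22260.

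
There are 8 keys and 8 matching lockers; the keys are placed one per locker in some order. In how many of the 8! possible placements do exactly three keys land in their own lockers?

Pick the 3 fixed positions: C(8,3) = 56 ways.
The remaining 5 must be deranged: !5 = 44.
Total: 56 × 44 = 2464.

2464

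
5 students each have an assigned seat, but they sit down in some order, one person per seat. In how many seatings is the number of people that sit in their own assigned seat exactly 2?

Pick the 2 fixed positions: C(5,2) = 10 ways.
The remaining 3 must be deranged: !3 = 2.
Total: 10 × 2 = 20.

20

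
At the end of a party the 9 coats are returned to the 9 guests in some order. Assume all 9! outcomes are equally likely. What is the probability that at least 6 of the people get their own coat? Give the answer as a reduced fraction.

41/72576

Favorable outcomes: Σ_{i≥6} C(9,i)·!(9-i) = 84·2 + 36·1 + 9·0 + 1·1 = 205.
Total outcomes: 9! = 362880.
Probability = 205/362880 = 41/72576.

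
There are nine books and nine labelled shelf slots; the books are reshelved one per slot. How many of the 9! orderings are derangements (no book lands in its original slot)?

!9 = 9! · Σ_{k=0}^{9} (-1)^k/k!
= 9! - 9!/1! + 9!/2! - 9!/3! + 9!/4! - 9!/5! + 9!/6! - 9!/7! + 9!/8! - 9!/9!
= 362880 - 362880 + 181440 - 60480 + 15120 - 3024 + 504 - 72 + 9 - 1
= 133496

133496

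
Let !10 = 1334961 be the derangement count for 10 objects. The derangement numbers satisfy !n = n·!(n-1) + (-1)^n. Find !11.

14684570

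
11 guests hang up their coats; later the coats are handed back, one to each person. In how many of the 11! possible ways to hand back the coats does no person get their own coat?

14684570

Recurrence: !11 = 10·(!10 + !9).
!11 = 10·(1334961 + 133496) = 10·1468457 = 14684570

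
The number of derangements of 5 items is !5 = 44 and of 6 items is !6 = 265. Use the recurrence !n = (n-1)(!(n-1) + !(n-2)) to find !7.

1854

!7 = (7-1)·(!6 + !5) = 6·(265 + 44) = 6·309 = 1854.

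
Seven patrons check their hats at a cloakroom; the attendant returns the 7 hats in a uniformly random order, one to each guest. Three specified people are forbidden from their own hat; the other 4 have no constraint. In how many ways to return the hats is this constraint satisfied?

3216

Let A_j be the event that the j-th constrained one is fixed. By inclusion-exclusion over the 3 events:
Σ_{j=0}^{3} (-1)^j C(3,j)(7-j)!
= C(3,0)·7! - C(3,1)·6! + C(3,2)·5! - C(3,3)·4!
= 5040 - 2160 + 360 - 24
= 3216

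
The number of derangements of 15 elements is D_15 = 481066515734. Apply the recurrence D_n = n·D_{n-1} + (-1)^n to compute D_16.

D_16 = 16·481066515734 + 1 = 7697064251745.

7697064251745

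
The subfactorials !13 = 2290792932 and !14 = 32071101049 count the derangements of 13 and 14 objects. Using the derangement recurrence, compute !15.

481066515734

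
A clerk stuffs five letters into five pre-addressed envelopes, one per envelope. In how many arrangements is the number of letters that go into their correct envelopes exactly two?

20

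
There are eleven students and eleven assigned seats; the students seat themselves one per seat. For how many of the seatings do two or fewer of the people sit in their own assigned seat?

36711421

# with exactly i fixed is C(11,i)·!(11-i); sum over i=0..2:
  i=0: C(11,0)·!11 = 1·14684570 = 14684570
  i=1: C(11,1)·!10 = 11·1334961 = 14684571
  i=2: C(11,2)·!9 = 55·133496 = 7342280
Total = 36711421.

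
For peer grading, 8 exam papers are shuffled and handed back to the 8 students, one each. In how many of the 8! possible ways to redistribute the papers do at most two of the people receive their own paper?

Sum C(8,i)·!(8-i) for i = 0..2:
  i=0: C(8,0)·!8 = 1·14833 = 14833
  i=1: C(8,1)·!7 = 8·1854 = 14832
  i=2: C(8,2)·!6 = 28·265 = 7420
Total = 37085.

37085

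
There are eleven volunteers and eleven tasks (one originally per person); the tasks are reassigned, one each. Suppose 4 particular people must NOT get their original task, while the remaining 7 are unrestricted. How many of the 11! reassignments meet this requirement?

Inclusion-exclusion on the 4 forbidden self-matches:
Σ_{j=0}^{4} (-1)^j C(4,j)(11-j)!
= C(4,0)·11! - C(4,1)·10! + C(4,2)·9! - C(4,3)·8! + C(4,4)·7!
= 39916800 - 14515200 + 2177280 - 161280 + 5040
= 27422640

27422640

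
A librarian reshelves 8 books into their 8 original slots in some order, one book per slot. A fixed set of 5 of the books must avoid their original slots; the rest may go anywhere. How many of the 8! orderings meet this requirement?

Inclusion-exclusion on the 5 forbidden self-matches:
Σ_{j=0}^{5} (-1)^j C(5,j)(8-j)!
= C(5,0)·8! - C(5,1)·7! + C(5,2)·6! - C(5,3)·5! + C(5,4)·4! - C(5,5)·3!
= 40320 - 25200 + 7200 - 1200 + 120 - 6
= 21234

21234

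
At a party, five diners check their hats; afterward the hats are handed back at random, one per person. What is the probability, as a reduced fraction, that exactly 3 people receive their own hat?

Favorable outcomes: C(5,3)·!2 = 10·1 = 10.
Total outcomes: 5! = 120.
Probability = 10/120 = 1/12.

1/12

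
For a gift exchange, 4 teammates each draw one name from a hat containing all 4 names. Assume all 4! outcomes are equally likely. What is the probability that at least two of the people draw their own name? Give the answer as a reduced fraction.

7/24

Favorable outcomes: Σ_{i≥2} C(4,i)·!(4-i) = 6·1 + 4·0 + 1·1 = 7.
Total outcomes: 4! = 24.
Probability = 7/24 = 7/24.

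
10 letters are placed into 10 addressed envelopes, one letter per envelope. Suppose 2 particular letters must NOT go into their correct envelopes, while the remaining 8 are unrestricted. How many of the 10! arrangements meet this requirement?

Let A_j be the event that the j-th constrained one is fixed. By inclusion-exclusion over the 2 events:
Σ_{j=0}^{2} (-1)^j C(2,j)(10-j)!
= C(2,0)·10! - C(2,1)·9! + C(2,2)·8!
= 3628800 - 725760 + 40320
= 2943360

2943360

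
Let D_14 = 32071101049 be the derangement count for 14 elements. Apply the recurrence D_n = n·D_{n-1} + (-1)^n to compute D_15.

481066515734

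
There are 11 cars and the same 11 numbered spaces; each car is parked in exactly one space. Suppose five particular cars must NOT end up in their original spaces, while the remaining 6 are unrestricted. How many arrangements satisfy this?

Let A_j be the event that the j-th constrained one is fixed. By inclusion-exclusion over the 5 events:
Σ_{j=0}^{5} (-1)^j C(5,j)(11-j)!
= C(5,0)·11! - C(5,1)·10! + C(5,2)·9! - C(5,3)·8! + C(5,4)·7! - C(5,5)·6!
= 39916800 - 18144000 + 3628800 - 403200 + 25200 - 720
= 25022880

25022880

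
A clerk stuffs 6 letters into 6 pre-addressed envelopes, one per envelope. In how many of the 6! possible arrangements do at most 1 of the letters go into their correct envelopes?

Sum C(6,i)·!(6-i) for i = 0..1:
  i=0: C(6,0)·!6 = 1·265 = 265
  i=1: C(6,1)·!5 = 6·44 = 264
Total = 529.

529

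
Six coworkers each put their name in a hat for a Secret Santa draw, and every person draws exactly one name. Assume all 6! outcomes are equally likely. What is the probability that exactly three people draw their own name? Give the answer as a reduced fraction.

1/18

Favorable outcomes: C(6,3)·!3 = 20·2 = 40.
Total outcomes: 6! = 720.
Probability = 40/720 = 1/18.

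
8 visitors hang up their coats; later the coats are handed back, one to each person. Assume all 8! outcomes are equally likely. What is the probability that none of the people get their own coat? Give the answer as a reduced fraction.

2119/5760

Favorable outcomes: !8 = 14833.
Total outcomes: 8! = 40320.
Probability = 14833/40320 = 2119/5760.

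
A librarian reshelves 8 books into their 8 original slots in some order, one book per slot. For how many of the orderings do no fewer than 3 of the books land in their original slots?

Sum C(8,i)·!(8-i) for i = 3..8:
  i=3: C(8,3)·!5 = 56·44 = 2464
  i=4: C(8,4)·!4 = 70·9 = 630
  i=5: C(8,5)·!3 = 56·2 = 112
  i=6: C(8,6)·!2 = 28·1 = 28
  i=7: C(8,7)·!1 = 8·0 = 0
  i=8: C(8,8)·!0 = 1·1 = 1
Total = 3235.

3235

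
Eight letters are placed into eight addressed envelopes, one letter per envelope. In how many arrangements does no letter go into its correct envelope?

Recurrence: !8 = 7·(!7 + !6).
!8 = 7·(1854 + 265) = 7·2119 = 14833

14833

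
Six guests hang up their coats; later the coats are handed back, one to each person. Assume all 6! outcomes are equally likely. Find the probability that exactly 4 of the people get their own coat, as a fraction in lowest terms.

1/48

Favorable outcomes: C(6,4)·!2 = 15·1 = 15.
Total outcomes: 6! = 720.
Probability = 15/720 = 1/48.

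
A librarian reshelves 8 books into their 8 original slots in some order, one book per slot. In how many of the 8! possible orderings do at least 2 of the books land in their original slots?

10655

Sum C(8,i)·!(8-i) for i = 2..8:
  i=2: C(8,2)·!6 = 28·265 = 7420
  i=3: C(8,3)·!5 = 56·44 = 2464
  i=4: C(8,4)·!4 = 70·9 = 630
  i=5: C(8,5)·!3 = 56·2 = 112
  i=6: C(8,6)·!2 = 28·1 = 28
  i=7: C(8,7)·!1 = 8·0 = 0
  i=8: C(8,8)·!0 = 1·1 = 1
Total = 10655.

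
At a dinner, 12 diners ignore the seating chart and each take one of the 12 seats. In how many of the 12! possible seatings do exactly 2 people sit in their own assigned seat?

88107426

Pick the 2 fixed positions: C(12,2) = 66 ways.
The other 10 form a derangement: !10 = 1334961.
Total: 66 × 1334961 = 88107426.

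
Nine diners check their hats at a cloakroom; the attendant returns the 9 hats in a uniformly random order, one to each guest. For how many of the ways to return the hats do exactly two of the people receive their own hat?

Choose which 2 of the 9 are fixed: C(9,2) = 36.
The other 7 form a derangement: !7 = 1854.
Total: 36 × 1854 = 66744.

66744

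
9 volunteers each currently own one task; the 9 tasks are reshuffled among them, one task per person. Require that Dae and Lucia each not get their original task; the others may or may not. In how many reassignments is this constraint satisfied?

Inclusion-exclusion on the 2 forbidden self-matches:
Σ_{j=0}^{2} (-1)^j C(2,j)(9-j)!
= C(2,0)·9! - C(2,1)·8! + C(2,2)·7!
= 362880 - 80640 + 5040
= 287280

287280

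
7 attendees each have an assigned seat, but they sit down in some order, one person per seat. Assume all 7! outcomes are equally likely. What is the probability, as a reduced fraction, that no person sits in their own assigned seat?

Favorable outcomes: !7 = 1854.
Total outcomes: 7! = 5040.
Probability = 1854/5040 = 103/280.

103/280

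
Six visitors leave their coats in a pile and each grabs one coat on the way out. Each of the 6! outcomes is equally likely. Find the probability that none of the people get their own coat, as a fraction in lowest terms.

Favorable outcomes: !6 = 265.
Total outcomes: 6! = 720.
Probability = 265/720 = 53/144.

53/144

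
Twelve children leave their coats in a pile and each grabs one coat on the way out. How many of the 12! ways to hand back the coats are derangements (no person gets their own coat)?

!12 is the nearest integer to 12!/e.
12! = 479001600, and 479001600/e ≈ 176214840.93, so !12 = 176214841.

176214841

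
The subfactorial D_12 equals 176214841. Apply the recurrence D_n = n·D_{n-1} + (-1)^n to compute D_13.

2290792932

D_13 = 13·176214841 - 1 = 2290792932.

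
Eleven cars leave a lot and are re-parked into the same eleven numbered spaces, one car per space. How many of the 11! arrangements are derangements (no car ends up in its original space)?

14684570

The number of derangements of 11 is !11 = Σ_{k=0}^{11} (-1)^k·11!/k!
= 11! - 11!/1! + 11!/2! - 11!/3! + 11!/4! - 11!/5! + 11!/6! - 11!/7! + 11!/8! - 11!/9! + 11!/10! - 11!/11!
= 39916800 - 39916800 + 19958400 - 6652800 + 1663200 - 332640 + 55440 - 7920 + 990 - 110 + 11 - 1
= 14684570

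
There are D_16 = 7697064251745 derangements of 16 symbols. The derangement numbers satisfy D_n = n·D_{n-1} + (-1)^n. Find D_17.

D_17 = 17·7697064251745 - 1 = 130850092279664.

130850092279664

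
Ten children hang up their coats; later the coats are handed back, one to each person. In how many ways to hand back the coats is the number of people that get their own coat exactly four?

55650

Pick the 4 fixed positions: C(10,4) = 210 ways.
The other 6 form a derangement: !6 = 265.
Total: 210 × 265 = 55650.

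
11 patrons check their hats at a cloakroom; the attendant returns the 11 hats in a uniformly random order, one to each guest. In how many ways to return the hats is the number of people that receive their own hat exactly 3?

Pick the 3 fixed positions: C(11,3) = 165 ways.
The other 8 form a derangement: !8 = 14833.
Total: 165 × 14833 = 2447445.

2447445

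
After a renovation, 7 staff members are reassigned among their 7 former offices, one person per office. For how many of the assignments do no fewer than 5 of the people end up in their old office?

# with exactly i fixed is C(7,i)·!(7-i); sum over i=5..7:
  i=5: C(7,5)·!2 = 21·1 = 21
  i=6: C(7,6)·!1 = 7·0 = 0
  i=7: C(7,7)·!0 = 1·1 = 1
Total = 22.

22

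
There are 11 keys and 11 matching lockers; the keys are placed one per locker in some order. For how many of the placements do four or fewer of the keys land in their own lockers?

39770686

# with exactly i fixed is C(11,i)·!(11-i); sum over i=0..4:
  i=0: C(11,0)·!11 = 1·14684570 = 14684570
  i=1: C(11,1)·!10 = 11·1334961 = 14684571
  i=2: C(11,2)·!9 = 55·133496 = 7342280
  i=3: C(11,3)·!8 = 165·14833 = 2447445
  i=4: C(11,4)·!7 = 330·1854 = 611820
Total = 39770686.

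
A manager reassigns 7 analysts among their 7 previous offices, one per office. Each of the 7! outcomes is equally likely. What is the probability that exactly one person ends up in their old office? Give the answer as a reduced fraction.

Favorable outcomes: C(7,1)·!6 = 7·265 = 1855.
Total outcomes: 7! = 5040.
Probability = 1855/5040 = 53/144.

53/144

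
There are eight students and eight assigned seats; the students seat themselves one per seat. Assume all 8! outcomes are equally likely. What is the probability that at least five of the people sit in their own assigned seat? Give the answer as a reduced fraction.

47/13440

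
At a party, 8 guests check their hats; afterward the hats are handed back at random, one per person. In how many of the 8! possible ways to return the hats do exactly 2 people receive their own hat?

7420

Choose which 2 of the 8 are fixed: C(8,2) = 28.
The other 6 form a derangement: !6 = 265.
Total: 28 × 265 = 7420.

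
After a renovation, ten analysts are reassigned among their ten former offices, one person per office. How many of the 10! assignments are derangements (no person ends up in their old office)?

1334961

Use !n = n·!(n-1) + (-1)^n.
!10 = 10·133496 + 1 = 1334961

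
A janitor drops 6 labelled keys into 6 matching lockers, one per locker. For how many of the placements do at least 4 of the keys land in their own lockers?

Sum C(6,i)·!(6-i) for i = 4..6:
  i=4: C(6,4)·!2 = 15·1 = 15
  i=5: C(6,5)·!1 = 6·0 = 0
  i=6: C(6,6)·!0 = 1·1 = 1
Total = 16.

16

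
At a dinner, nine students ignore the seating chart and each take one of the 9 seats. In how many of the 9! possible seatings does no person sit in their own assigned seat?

133496

By inclusion-exclusion, !9 = Σ (-1)^k · 9!/k! for k=0..9
= 9! - 9!/1! + 9!/2! - 9!/3! + 9!/4! - 9!/5! + 9!/6! - 9!/7! + 9!/8! - 9!/9!
= 362880 - 362880 + 181440 - 60480 + 15120 - 3024 + 504 - 72 + 9 - 1
= 133496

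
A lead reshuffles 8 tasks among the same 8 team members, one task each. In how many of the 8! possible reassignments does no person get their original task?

The number of derangements of 8 is !8 = Σ_{k=0}^{8} (-1)^k·8!/k!
= 8! - 8!/1! + 8!/2! - 8!/3! + 8!/4! - 8!/5! + 8!/6! - 8!/7! + 8!/8!
= 40320 - 40320 + 20160 - 6720 + 1680 - 336 + 56 - 8 + 1
= 14833

14833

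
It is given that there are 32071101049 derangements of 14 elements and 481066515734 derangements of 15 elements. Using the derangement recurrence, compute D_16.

7697064251745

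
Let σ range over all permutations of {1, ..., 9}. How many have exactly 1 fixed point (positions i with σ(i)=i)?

133497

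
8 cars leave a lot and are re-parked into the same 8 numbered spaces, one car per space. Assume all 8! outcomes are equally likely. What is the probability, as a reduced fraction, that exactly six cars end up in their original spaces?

Favorable outcomes: C(8,6)·!2 = 28·1 = 28.
Total outcomes: 8! = 40320.
Probability = 28/40320 = 1/1440.

1/1440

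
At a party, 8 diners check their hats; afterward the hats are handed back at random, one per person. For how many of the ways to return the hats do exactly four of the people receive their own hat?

630

Choose which 4 of the 8 are fixed: C(8,4) = 70.
The other 4 form a derangement: !4 = 9.
Total: 70 × 9 = 630.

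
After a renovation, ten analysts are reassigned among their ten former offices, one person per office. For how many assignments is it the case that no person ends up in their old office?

The number of derangements of 10 is !10 = Σ_{k=0}^{10} (-1)^k·10!/k!
= 10! - 10!/1! + 10!/2! - 10!/3! + 10!/4! - 10!/5! + 10!/6! - 10!/7! + 10!/8! - 10!/9! + 10!/10!
= 3628800 - 3628800 + 1814400 - 604800 + 151200 - 30240 + 5040 - 720 + 90 - 10 + 1
= 1334961

1334961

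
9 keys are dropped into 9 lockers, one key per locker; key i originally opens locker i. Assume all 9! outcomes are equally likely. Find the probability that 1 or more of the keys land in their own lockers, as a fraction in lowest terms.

Favorable outcomes: Σ_{i≥1} C(9,i)·!(9-i) = 9·14833 + 36·1854 + 84·265 + 126·44 + 126·9 + 84·2 + 36·1 + 9·0 + 1·1 = 229384.
Total outcomes: 9! = 362880.
Probability = 229384/362880 = 28673/45360.

28673/45360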